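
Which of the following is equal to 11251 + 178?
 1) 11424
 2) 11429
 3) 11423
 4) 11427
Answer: 2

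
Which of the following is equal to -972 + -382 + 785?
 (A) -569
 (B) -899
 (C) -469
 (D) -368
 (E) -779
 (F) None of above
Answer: A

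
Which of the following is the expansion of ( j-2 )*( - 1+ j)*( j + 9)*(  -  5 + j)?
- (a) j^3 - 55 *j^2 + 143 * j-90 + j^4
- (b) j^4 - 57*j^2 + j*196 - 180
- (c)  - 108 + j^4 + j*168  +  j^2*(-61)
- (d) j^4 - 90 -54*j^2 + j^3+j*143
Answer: a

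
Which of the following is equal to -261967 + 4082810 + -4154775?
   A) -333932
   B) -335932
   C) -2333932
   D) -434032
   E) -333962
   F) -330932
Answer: A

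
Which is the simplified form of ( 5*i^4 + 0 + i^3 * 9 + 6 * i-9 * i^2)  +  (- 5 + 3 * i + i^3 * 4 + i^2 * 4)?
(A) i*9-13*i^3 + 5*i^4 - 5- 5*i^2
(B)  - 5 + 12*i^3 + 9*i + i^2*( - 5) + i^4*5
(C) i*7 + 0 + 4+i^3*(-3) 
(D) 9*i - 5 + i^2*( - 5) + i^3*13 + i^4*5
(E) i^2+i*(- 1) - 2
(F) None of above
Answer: D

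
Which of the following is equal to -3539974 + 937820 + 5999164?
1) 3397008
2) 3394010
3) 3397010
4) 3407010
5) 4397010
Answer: 3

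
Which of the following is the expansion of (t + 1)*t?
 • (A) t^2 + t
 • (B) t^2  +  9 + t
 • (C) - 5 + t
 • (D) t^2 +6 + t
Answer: A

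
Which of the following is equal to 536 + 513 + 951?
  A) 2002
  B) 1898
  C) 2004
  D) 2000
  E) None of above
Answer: D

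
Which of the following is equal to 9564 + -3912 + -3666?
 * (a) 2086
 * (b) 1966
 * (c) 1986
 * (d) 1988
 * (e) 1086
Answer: c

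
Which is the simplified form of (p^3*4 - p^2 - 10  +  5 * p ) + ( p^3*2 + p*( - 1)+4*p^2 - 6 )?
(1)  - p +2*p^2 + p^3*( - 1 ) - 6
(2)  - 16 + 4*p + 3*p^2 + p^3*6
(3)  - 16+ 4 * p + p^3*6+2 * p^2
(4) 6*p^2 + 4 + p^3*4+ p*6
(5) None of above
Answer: 2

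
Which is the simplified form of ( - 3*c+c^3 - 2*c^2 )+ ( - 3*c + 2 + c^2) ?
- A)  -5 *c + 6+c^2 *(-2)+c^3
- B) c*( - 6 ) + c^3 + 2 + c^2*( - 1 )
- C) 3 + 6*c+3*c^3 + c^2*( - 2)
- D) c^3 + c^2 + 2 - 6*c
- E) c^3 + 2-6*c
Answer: B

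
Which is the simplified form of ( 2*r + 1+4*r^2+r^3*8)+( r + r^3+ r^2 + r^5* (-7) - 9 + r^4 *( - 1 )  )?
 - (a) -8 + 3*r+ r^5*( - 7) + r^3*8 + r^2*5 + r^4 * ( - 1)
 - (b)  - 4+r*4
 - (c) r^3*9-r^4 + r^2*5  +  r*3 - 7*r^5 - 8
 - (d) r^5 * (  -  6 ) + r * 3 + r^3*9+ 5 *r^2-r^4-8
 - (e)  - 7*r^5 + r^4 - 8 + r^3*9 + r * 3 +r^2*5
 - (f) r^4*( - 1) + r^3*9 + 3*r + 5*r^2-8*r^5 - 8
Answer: c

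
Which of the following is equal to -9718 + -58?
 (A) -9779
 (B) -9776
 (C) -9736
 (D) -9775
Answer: B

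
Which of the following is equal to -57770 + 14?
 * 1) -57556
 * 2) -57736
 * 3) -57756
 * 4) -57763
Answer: 3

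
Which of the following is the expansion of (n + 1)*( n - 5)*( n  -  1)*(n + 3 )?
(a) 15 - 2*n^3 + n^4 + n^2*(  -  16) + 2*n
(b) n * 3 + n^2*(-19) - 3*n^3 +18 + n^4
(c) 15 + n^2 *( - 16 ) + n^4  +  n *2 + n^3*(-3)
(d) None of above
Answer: a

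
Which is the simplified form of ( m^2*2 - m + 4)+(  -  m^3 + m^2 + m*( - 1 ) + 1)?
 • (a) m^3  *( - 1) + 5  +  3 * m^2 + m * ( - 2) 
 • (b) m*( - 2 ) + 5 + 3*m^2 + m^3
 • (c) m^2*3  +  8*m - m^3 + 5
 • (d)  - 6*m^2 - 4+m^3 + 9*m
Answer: a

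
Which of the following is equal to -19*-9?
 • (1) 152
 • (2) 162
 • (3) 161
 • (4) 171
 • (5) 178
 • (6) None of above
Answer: 4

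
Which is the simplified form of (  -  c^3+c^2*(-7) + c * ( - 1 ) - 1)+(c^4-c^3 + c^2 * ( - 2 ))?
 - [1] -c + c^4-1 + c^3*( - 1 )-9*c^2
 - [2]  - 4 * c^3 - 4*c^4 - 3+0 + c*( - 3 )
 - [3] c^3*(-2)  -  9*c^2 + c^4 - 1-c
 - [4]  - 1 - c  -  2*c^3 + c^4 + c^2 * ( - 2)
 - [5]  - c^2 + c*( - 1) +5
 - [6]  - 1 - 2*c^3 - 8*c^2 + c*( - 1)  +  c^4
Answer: 3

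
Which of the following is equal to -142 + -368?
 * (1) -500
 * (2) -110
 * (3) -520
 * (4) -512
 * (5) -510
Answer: 5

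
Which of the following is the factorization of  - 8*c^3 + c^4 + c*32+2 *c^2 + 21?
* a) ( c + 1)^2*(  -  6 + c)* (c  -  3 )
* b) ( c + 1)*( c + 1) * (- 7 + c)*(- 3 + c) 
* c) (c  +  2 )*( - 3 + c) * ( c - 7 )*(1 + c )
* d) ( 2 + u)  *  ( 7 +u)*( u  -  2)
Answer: b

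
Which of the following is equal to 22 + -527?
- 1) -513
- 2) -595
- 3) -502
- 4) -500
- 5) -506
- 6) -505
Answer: 6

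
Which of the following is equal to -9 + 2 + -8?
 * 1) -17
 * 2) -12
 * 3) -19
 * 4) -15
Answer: 4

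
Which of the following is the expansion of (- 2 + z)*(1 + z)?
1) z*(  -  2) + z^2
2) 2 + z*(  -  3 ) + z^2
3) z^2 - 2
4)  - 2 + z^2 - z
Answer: 4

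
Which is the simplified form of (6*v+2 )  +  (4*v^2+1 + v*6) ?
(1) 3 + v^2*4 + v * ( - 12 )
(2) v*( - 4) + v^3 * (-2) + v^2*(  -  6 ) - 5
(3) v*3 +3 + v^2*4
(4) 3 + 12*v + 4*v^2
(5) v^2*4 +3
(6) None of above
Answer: 4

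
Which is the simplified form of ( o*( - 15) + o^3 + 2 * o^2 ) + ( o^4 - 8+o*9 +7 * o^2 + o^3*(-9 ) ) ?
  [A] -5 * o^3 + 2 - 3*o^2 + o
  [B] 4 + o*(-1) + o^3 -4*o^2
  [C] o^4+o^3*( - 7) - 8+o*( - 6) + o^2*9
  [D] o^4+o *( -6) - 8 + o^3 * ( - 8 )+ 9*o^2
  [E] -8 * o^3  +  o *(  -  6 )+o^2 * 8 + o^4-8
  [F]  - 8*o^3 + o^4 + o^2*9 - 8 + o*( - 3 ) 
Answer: D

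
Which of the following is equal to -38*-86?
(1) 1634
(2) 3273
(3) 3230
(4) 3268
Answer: 4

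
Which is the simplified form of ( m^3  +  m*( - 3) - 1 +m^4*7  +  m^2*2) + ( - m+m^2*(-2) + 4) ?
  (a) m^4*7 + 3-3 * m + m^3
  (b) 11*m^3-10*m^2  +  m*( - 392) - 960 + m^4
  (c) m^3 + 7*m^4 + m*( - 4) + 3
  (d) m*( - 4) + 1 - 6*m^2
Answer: c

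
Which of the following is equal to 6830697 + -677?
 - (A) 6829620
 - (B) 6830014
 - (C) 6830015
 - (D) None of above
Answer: D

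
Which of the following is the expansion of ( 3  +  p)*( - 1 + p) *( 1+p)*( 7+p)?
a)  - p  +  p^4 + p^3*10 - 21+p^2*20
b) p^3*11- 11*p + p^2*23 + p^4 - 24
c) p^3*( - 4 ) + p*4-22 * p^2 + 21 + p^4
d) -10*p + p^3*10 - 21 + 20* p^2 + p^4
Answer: d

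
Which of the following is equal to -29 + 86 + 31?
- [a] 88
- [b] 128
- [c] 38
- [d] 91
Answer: a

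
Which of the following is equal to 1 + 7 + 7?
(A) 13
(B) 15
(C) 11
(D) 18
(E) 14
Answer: B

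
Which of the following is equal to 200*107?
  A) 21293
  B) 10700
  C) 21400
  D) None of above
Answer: C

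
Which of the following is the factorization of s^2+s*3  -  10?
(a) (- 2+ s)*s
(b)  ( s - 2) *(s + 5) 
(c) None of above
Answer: b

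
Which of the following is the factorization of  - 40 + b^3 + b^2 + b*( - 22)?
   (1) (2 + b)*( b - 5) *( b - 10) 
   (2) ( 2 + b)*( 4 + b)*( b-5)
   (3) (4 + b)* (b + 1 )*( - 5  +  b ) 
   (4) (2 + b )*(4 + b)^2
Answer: 2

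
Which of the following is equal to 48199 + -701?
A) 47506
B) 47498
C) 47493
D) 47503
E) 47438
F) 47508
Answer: B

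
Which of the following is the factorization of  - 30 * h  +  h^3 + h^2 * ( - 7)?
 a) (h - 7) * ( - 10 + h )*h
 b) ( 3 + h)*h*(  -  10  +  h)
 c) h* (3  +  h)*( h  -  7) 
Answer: b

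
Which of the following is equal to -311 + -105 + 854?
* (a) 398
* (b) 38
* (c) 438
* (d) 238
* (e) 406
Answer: c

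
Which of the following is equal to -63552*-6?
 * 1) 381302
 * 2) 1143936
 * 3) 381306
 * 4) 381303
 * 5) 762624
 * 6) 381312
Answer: 6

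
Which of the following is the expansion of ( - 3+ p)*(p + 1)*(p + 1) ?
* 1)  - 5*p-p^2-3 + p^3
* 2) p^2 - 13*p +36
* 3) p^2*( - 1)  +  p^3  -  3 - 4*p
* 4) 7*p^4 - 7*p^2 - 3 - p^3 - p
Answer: 1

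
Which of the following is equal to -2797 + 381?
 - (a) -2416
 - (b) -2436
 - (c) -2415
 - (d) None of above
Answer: a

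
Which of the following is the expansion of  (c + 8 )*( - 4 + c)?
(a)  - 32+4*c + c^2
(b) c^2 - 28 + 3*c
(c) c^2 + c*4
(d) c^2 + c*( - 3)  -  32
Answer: a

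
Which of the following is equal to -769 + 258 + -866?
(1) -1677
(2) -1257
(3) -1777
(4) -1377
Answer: 4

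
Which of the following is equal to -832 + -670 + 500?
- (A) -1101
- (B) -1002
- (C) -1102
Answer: B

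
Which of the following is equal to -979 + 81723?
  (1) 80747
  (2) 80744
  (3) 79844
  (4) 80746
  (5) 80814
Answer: 2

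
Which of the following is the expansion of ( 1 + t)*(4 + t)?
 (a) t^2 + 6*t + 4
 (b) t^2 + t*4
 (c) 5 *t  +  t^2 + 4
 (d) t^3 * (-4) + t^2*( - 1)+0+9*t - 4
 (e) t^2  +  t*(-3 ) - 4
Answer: c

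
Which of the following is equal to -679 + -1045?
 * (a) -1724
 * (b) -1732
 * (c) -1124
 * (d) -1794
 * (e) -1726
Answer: a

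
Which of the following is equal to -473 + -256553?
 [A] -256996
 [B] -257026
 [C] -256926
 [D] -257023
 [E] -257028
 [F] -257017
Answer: B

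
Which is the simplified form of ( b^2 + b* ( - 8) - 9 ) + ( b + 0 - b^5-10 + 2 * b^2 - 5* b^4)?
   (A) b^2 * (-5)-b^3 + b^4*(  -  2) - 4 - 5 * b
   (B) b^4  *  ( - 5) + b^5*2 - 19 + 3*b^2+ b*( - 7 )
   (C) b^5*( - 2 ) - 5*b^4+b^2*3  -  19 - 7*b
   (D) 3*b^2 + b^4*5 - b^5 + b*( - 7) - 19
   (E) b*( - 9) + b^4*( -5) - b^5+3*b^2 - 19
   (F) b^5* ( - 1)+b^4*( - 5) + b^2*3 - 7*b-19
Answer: F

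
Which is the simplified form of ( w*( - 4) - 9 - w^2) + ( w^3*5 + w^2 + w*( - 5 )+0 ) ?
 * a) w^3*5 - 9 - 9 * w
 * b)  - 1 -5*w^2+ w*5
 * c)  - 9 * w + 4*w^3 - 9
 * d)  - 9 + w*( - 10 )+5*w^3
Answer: a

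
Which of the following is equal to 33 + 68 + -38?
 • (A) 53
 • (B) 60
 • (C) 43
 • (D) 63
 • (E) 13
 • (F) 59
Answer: D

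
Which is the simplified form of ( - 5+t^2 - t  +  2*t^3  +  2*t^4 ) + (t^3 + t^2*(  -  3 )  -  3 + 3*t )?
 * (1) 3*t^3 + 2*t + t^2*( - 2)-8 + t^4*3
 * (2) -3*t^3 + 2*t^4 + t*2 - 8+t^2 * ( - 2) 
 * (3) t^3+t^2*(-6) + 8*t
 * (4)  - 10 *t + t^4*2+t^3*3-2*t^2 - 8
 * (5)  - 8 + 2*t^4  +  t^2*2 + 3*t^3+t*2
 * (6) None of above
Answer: 6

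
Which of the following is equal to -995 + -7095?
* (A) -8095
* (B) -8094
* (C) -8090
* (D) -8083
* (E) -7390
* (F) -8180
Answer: C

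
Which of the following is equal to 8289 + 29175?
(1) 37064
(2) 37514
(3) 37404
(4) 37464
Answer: 4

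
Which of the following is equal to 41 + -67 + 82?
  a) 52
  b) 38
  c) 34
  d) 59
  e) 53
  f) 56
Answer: f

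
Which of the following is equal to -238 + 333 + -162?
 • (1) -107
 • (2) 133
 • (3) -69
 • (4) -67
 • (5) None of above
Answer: 4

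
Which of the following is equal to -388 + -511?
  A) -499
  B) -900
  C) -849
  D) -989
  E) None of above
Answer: E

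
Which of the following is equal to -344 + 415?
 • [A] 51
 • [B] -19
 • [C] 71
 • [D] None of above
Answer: C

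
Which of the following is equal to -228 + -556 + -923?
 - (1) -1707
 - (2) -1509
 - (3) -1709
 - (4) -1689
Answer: 1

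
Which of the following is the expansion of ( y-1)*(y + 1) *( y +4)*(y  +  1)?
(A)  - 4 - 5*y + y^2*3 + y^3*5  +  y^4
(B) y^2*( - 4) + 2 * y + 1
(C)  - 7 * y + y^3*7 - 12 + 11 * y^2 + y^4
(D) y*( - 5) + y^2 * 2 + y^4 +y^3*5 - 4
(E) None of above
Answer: A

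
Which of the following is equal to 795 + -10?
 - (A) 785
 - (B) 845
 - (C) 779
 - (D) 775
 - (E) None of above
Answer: A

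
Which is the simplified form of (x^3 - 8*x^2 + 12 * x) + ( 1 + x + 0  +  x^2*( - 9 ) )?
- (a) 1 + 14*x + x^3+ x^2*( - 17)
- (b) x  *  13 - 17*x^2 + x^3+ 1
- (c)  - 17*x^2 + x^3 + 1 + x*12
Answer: b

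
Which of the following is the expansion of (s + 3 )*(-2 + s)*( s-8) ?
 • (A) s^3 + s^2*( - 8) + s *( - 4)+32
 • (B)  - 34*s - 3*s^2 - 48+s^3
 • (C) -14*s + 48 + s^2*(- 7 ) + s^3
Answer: C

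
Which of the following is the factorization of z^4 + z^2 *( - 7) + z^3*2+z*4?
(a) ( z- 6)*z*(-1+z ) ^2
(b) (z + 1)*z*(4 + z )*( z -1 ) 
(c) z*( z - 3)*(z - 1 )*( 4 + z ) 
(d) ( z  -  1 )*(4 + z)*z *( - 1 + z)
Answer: d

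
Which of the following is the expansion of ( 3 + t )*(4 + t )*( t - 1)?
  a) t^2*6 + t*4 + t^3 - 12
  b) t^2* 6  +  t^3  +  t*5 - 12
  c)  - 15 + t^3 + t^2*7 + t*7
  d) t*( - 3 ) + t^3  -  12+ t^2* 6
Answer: b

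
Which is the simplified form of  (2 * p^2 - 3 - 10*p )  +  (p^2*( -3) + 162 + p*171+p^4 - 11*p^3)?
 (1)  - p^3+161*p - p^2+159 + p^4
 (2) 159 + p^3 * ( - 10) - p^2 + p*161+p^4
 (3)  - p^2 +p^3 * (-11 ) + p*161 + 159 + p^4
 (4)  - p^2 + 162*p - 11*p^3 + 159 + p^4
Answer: 3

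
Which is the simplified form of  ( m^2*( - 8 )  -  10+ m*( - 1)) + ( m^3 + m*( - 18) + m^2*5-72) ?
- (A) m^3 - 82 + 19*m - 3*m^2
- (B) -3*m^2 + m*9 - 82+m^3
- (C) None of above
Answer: C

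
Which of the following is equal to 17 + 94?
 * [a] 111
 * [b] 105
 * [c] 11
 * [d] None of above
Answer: a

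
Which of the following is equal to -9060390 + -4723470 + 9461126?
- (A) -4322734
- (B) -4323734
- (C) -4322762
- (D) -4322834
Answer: A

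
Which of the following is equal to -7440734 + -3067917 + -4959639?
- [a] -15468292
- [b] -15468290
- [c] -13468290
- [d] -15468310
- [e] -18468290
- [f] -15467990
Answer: b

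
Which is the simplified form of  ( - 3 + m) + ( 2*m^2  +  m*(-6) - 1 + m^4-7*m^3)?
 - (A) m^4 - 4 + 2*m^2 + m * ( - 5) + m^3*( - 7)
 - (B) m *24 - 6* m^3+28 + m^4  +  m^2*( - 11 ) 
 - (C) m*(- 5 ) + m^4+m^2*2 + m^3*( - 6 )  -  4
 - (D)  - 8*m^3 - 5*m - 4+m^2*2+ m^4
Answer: A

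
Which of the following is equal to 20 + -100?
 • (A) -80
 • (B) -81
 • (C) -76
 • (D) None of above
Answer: A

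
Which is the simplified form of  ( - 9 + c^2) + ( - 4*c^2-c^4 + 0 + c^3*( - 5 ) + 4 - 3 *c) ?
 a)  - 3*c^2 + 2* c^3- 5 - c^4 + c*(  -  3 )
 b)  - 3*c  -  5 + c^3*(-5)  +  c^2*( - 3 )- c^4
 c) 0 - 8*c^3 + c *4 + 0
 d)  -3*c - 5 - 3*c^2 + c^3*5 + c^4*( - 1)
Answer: b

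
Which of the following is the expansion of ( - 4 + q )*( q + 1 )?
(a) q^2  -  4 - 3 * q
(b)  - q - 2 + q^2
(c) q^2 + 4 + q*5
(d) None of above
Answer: a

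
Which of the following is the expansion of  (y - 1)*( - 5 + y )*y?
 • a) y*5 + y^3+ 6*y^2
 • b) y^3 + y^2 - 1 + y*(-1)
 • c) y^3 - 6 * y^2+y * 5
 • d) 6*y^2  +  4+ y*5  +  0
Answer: c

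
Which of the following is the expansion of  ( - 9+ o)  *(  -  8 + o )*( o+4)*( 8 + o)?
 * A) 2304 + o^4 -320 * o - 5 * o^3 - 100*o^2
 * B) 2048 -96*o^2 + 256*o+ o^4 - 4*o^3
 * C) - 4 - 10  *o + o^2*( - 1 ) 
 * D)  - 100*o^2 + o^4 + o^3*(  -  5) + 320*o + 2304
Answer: D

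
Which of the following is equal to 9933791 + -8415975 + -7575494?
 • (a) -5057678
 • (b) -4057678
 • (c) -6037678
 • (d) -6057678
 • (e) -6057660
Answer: d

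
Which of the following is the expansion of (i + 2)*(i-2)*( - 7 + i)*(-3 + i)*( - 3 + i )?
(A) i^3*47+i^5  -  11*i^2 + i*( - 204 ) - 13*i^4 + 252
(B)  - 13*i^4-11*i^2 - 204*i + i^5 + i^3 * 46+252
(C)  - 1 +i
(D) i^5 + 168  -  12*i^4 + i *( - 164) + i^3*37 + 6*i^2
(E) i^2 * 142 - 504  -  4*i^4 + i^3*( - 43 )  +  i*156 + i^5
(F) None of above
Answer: A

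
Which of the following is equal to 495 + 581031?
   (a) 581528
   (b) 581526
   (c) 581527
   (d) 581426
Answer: b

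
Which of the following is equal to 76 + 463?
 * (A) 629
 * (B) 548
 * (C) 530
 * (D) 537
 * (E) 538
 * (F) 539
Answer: F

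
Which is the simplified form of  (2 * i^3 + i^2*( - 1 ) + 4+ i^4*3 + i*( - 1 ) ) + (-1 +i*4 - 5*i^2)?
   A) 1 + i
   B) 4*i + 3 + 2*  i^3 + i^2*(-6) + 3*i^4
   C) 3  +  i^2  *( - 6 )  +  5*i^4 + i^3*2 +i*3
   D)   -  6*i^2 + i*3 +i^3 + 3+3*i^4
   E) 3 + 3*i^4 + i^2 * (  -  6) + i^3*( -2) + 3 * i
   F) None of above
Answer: F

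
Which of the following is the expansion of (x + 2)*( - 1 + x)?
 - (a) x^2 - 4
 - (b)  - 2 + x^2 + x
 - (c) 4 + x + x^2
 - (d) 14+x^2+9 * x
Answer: b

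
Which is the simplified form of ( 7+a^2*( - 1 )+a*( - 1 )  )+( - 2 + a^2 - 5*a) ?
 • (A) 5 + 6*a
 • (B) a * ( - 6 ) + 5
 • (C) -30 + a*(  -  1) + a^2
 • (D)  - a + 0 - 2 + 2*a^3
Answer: B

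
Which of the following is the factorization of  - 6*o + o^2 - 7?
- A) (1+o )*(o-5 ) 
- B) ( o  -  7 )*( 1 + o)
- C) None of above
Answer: B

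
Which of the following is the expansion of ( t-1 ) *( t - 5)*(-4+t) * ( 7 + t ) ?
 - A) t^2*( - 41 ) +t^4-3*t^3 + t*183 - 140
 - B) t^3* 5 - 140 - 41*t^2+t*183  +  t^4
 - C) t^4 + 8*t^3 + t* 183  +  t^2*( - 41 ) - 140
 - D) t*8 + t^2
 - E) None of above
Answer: A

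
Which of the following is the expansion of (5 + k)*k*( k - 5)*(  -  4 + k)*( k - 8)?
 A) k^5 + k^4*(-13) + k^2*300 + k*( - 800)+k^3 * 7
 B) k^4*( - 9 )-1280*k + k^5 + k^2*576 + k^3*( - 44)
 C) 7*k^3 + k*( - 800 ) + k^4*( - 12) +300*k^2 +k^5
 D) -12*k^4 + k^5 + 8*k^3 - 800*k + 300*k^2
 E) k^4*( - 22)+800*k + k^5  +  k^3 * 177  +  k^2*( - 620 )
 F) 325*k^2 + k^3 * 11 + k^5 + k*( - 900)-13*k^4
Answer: C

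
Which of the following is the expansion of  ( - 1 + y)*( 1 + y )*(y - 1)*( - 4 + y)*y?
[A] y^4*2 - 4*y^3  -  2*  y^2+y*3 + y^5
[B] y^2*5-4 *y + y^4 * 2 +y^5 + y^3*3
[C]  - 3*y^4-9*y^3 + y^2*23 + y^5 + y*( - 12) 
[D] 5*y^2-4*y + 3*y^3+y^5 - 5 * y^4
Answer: D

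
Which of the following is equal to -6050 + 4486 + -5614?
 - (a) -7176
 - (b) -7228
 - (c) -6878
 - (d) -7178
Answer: d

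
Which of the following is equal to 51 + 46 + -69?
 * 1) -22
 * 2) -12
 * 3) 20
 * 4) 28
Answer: 4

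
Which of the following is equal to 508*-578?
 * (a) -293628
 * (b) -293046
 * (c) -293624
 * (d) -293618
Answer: c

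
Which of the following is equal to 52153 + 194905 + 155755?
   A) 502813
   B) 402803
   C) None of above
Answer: C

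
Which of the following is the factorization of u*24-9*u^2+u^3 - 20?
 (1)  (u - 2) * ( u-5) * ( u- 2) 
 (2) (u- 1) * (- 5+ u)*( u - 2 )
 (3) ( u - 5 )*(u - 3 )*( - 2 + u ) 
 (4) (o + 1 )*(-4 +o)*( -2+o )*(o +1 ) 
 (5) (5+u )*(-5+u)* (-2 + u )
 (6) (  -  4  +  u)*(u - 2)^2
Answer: 1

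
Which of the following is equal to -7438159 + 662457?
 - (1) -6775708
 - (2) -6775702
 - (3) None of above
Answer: 2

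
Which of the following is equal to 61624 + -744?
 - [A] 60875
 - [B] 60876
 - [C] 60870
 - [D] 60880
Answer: D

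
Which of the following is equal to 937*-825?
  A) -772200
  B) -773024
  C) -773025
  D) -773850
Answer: C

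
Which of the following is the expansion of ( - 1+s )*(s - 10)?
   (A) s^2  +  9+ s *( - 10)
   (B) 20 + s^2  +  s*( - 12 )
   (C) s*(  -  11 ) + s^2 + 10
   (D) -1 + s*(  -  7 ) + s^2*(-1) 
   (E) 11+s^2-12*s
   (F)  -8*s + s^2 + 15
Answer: C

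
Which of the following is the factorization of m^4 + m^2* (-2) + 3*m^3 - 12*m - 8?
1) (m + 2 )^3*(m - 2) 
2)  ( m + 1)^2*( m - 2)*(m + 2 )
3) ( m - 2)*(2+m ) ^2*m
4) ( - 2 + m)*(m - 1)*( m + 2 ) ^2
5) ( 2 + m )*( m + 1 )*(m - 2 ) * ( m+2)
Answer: 5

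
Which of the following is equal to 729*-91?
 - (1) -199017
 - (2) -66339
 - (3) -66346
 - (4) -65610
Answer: 2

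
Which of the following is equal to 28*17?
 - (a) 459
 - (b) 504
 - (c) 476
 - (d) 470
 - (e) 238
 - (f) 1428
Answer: c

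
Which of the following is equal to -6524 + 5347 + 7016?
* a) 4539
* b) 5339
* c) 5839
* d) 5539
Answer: c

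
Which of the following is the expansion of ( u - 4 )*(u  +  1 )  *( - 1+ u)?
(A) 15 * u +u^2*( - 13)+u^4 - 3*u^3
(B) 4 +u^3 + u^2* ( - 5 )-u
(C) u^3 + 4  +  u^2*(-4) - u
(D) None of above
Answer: C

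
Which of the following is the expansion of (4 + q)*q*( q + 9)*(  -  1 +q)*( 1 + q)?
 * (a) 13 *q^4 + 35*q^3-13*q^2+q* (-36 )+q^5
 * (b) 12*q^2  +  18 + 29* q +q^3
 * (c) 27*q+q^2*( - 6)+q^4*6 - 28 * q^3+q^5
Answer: a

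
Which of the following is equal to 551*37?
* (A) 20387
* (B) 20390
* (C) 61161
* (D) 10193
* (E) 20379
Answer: A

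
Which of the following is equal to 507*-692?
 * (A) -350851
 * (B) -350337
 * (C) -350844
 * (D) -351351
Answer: C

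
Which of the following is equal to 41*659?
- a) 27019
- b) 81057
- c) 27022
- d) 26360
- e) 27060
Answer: a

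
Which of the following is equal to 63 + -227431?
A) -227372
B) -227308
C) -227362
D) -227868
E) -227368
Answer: E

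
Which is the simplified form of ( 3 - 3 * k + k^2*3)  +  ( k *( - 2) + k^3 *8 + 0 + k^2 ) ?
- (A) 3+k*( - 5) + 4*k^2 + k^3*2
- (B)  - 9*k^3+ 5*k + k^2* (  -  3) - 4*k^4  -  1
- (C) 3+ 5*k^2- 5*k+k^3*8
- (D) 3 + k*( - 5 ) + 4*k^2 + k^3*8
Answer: D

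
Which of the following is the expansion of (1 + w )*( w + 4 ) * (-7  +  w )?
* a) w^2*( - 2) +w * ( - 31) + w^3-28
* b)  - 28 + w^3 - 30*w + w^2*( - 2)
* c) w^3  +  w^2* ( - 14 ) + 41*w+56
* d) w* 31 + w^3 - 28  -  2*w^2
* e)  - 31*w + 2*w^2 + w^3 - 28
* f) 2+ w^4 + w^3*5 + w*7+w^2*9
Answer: a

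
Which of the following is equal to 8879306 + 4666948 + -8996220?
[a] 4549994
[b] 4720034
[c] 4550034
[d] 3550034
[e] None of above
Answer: c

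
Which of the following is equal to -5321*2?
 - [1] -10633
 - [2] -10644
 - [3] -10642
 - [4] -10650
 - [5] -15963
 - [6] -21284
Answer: 3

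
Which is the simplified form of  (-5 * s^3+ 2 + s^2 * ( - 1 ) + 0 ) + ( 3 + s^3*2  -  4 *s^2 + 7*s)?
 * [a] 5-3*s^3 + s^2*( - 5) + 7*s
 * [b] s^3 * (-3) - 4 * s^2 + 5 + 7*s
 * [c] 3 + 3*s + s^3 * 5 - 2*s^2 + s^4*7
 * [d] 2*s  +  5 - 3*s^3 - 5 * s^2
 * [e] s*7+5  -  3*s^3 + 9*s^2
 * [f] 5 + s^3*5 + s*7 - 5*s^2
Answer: a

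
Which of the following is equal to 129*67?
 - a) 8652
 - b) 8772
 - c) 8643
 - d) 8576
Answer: c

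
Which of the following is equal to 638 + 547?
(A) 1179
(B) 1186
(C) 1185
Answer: C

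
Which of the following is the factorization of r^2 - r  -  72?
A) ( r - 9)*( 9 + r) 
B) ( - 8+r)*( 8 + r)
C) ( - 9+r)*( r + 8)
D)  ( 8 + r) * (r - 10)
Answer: C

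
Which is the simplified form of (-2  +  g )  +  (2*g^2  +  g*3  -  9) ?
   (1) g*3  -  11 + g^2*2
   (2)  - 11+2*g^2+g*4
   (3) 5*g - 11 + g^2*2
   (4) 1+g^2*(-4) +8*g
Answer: 2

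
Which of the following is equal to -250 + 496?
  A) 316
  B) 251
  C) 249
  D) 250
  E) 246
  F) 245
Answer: E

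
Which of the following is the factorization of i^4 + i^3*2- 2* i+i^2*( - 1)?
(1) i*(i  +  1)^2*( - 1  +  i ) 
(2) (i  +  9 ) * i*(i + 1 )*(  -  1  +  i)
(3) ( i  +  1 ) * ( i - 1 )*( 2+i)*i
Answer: 3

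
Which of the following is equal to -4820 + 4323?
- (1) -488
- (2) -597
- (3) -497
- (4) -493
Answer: 3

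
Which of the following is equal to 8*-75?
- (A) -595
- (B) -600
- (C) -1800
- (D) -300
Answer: B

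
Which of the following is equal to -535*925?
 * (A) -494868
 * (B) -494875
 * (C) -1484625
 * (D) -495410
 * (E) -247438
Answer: B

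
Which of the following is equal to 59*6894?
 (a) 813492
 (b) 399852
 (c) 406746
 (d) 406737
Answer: c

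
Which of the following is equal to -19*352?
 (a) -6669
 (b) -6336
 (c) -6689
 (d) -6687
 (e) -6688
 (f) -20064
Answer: e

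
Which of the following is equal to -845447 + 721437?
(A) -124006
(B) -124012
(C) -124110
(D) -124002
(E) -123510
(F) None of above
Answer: F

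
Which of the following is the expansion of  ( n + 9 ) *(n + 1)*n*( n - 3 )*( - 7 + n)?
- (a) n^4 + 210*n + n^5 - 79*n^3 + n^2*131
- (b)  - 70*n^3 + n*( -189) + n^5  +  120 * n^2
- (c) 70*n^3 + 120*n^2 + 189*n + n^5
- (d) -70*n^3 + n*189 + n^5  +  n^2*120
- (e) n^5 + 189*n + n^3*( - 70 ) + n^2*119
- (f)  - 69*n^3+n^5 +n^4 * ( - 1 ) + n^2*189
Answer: d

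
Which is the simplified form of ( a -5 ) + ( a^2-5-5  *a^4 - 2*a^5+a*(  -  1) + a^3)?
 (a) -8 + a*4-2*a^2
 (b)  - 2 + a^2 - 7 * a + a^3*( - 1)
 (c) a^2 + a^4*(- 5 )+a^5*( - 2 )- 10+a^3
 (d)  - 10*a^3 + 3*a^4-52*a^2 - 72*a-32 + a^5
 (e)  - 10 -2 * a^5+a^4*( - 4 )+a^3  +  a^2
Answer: c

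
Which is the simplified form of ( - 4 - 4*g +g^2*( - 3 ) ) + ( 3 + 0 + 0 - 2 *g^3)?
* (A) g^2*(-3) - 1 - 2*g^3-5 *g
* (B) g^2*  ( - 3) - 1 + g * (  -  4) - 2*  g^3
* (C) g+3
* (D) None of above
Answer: B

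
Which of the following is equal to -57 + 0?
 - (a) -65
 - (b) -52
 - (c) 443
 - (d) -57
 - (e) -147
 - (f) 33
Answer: d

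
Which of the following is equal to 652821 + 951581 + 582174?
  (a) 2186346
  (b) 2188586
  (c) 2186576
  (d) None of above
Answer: c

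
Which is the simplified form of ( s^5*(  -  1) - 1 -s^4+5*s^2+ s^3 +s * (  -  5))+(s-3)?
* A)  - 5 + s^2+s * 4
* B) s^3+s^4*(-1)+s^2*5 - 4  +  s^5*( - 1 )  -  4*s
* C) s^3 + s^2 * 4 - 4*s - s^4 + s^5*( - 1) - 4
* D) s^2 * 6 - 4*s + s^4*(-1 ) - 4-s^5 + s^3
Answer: B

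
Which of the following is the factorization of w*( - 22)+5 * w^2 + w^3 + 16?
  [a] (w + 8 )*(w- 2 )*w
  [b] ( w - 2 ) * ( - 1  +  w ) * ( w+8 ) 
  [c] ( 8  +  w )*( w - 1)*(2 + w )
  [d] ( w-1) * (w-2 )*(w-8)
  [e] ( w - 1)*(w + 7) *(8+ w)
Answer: b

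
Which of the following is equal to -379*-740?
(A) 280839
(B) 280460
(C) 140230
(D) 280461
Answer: B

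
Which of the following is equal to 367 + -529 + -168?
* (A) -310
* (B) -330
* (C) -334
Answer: B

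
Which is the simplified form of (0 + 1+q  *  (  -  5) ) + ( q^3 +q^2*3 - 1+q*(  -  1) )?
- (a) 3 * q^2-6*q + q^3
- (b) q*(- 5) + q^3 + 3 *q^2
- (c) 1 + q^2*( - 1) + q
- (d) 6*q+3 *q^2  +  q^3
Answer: a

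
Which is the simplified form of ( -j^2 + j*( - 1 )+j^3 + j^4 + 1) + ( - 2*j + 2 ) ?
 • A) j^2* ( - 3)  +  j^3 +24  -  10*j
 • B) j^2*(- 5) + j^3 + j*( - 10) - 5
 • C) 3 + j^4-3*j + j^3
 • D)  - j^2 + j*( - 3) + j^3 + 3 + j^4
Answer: D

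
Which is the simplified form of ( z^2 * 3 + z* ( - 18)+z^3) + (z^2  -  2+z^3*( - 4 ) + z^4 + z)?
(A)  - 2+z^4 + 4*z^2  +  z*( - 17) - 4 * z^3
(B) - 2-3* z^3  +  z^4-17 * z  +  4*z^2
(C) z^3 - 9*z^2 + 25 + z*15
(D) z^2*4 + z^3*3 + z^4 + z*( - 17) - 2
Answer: B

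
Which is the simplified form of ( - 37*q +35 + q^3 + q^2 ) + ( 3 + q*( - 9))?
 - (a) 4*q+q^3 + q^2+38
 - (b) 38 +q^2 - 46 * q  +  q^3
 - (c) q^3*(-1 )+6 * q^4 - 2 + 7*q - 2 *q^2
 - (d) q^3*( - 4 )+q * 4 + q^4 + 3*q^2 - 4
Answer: b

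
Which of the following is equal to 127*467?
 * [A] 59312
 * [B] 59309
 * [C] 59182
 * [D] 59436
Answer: B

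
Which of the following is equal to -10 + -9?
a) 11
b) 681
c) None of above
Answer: c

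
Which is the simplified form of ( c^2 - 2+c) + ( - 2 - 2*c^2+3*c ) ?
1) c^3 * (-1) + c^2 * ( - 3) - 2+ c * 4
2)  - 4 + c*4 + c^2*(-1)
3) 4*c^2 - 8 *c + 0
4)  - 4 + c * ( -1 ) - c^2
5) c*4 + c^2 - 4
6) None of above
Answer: 2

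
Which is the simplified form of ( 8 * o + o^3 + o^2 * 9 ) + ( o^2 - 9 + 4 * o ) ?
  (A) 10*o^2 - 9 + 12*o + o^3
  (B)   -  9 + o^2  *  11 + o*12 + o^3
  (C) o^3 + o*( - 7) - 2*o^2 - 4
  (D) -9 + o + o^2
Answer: A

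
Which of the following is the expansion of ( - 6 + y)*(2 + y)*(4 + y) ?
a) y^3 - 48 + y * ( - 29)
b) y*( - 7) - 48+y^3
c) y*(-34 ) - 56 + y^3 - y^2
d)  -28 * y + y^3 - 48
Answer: d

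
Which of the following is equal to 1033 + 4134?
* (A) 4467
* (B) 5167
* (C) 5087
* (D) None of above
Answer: B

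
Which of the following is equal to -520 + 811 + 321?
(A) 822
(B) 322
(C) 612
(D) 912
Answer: C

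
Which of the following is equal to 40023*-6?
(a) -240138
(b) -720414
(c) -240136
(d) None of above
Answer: a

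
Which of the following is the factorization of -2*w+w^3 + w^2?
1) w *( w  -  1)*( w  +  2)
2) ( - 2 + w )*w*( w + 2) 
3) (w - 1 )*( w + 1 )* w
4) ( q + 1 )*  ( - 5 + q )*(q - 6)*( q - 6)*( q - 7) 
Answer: 1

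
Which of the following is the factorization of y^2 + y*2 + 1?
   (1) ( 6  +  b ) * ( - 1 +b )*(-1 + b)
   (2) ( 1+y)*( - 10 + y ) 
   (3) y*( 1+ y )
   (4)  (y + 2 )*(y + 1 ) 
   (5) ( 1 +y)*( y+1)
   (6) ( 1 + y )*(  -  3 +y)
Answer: 5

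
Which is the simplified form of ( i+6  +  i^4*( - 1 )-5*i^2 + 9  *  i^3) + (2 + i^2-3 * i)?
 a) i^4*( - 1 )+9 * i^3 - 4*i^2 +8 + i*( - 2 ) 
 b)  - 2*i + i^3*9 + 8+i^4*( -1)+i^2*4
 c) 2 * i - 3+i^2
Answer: a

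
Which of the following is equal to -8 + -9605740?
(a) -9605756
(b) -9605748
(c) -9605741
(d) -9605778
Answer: b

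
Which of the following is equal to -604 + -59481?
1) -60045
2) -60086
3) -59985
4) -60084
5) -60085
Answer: 5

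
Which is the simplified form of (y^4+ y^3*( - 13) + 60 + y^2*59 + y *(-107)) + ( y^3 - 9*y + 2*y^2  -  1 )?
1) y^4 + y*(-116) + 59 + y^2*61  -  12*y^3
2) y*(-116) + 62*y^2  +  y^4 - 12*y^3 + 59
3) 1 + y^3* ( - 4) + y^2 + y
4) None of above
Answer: 1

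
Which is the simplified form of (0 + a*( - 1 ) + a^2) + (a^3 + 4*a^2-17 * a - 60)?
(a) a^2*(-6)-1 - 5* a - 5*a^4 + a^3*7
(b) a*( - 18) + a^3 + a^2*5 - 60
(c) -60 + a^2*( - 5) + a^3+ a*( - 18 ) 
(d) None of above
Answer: b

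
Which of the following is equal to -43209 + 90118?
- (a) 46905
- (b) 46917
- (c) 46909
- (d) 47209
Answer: c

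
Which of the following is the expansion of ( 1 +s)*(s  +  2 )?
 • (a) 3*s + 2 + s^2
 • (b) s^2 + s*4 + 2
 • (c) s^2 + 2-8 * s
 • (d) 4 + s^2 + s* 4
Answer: a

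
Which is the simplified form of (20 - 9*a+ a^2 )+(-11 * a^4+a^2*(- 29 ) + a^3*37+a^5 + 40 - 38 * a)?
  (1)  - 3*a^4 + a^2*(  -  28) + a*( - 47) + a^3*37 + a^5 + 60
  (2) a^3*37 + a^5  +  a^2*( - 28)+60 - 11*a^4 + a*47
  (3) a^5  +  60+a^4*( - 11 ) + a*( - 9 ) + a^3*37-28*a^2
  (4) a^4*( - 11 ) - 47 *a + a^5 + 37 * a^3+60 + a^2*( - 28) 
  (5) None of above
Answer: 4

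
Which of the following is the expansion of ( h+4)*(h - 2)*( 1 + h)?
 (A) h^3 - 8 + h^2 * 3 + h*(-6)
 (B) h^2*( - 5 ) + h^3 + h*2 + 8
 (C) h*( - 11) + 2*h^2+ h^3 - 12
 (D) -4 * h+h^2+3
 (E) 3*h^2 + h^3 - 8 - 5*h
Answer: A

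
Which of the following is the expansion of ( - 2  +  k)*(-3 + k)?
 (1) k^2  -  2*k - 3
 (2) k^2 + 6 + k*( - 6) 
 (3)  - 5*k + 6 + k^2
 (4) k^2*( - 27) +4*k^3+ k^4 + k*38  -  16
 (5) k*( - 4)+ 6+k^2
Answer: 3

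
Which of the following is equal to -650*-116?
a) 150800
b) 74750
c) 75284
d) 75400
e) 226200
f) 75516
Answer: d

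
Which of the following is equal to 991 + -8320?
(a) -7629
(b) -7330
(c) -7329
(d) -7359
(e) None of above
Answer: c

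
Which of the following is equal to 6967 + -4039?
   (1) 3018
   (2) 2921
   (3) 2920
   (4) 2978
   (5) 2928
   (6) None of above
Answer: 5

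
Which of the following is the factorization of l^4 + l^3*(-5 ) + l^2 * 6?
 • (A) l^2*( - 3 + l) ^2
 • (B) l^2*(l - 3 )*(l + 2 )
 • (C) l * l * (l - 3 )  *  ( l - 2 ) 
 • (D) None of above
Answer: C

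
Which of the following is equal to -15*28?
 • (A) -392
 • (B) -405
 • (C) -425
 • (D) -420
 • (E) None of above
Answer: D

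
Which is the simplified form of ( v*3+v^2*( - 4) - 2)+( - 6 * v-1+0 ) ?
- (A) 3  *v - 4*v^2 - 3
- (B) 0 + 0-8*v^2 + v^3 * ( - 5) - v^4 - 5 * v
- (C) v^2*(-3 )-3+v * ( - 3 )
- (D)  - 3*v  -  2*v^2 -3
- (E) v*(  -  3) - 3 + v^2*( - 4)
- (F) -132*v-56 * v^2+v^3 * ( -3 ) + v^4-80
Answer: E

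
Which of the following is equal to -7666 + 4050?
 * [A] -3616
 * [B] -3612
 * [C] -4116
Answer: A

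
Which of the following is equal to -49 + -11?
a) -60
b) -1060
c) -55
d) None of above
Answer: a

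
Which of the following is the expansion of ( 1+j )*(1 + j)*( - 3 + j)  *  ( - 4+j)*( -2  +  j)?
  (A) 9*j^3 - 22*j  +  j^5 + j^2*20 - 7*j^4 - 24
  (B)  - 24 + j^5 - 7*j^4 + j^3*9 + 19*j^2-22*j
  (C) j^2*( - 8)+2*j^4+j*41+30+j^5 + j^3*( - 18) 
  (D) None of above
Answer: B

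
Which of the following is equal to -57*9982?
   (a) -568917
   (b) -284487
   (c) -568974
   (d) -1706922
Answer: c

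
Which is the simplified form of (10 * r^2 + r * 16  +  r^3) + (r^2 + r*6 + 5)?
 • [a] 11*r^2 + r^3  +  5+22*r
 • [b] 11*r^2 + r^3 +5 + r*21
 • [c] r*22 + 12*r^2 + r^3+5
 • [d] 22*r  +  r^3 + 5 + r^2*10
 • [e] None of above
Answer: a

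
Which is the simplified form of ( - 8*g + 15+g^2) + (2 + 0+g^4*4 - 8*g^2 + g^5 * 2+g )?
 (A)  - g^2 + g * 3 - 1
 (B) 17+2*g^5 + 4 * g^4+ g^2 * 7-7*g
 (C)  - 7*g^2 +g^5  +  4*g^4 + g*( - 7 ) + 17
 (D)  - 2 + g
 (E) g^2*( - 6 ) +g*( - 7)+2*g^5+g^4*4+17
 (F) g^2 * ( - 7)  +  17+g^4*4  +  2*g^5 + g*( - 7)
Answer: F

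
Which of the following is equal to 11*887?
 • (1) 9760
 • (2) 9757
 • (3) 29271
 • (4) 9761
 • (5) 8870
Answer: 2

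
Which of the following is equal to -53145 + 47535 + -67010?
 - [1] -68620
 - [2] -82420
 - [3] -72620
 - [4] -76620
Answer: 3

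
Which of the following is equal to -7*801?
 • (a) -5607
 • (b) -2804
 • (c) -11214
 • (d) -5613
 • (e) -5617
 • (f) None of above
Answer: a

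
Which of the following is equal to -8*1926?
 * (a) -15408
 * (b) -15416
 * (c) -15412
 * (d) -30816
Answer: a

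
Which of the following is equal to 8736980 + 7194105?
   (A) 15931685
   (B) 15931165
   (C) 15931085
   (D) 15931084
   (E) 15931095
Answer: C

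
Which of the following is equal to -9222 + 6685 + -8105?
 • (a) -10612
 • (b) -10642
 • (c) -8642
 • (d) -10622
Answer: b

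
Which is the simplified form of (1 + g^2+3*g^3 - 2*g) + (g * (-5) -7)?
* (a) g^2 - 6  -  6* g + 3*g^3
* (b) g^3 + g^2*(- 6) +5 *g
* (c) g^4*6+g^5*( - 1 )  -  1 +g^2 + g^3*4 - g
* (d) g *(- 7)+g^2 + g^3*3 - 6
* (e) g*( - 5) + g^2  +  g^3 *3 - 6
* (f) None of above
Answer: d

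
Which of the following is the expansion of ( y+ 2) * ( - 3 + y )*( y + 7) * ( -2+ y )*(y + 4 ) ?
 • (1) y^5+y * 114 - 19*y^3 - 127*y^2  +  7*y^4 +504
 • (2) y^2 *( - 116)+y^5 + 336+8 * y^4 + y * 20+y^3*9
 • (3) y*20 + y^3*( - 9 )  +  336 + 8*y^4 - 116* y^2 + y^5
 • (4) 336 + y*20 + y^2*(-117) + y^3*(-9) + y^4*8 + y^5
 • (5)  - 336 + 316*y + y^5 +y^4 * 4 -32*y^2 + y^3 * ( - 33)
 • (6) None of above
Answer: 3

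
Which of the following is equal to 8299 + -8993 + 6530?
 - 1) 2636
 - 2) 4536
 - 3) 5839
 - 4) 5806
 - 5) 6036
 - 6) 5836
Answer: 6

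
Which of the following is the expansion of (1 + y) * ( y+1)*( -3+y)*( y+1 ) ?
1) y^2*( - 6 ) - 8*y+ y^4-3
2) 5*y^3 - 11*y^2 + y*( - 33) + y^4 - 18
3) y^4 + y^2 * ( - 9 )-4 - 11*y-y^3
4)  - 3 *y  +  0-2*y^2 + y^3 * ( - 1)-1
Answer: 1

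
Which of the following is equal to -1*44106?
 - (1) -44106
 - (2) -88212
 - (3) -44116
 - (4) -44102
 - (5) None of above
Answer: 1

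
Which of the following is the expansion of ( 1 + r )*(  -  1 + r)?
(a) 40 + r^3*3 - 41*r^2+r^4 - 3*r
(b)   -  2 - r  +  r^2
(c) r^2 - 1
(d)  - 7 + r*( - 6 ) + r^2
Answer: c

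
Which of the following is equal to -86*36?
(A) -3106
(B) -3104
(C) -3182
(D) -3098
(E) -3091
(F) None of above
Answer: F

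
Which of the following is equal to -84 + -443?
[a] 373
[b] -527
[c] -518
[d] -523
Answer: b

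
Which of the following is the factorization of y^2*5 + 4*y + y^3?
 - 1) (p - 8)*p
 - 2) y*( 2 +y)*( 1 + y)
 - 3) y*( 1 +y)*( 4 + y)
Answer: 3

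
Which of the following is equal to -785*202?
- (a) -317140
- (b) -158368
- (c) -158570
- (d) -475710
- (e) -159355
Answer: c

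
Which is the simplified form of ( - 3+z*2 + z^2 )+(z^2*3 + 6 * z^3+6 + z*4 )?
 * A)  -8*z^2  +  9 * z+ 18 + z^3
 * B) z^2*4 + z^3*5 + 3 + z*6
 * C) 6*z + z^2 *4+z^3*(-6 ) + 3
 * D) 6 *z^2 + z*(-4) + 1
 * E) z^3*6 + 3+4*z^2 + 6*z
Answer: E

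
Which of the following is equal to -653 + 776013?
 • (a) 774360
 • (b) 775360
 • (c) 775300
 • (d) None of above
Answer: b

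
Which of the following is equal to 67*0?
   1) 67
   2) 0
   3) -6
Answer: 2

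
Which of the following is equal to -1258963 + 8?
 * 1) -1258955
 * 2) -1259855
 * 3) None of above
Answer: 1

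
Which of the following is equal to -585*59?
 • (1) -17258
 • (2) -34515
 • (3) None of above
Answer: 2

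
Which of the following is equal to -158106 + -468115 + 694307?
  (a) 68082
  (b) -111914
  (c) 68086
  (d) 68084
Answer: c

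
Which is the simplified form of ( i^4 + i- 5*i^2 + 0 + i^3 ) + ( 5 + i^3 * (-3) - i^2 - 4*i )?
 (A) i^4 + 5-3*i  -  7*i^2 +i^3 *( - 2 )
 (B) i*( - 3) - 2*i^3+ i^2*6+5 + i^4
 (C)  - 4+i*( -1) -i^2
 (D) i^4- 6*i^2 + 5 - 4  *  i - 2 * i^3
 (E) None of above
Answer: E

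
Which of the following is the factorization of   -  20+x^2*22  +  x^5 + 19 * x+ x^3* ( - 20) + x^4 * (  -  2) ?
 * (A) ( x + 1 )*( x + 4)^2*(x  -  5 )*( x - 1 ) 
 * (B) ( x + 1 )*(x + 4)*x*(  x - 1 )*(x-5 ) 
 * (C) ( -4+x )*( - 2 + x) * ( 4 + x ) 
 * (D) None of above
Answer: D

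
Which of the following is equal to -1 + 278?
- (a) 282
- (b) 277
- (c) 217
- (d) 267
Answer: b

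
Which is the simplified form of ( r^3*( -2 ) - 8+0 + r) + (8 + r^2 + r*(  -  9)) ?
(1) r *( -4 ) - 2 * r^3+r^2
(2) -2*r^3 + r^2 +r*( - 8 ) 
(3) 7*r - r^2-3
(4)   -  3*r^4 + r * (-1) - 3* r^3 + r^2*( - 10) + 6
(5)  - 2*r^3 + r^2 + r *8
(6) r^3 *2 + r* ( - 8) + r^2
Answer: 2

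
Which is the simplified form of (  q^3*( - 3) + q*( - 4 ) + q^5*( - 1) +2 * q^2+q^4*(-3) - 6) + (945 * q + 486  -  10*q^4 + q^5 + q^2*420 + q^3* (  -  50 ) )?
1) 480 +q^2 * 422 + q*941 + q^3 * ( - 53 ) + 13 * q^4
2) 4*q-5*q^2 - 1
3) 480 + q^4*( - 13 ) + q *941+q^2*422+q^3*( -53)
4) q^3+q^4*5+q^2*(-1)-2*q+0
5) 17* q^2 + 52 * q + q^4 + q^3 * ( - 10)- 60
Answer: 3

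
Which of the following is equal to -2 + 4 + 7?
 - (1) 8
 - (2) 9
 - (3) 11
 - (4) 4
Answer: 2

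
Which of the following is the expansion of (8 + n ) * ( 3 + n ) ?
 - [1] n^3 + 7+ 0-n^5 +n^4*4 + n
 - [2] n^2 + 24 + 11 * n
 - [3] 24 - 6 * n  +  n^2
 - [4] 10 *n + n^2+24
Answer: 2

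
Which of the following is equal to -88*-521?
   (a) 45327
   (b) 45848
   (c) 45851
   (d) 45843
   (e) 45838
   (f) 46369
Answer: b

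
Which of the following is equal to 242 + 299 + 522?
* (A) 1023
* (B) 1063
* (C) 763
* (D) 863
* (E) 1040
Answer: B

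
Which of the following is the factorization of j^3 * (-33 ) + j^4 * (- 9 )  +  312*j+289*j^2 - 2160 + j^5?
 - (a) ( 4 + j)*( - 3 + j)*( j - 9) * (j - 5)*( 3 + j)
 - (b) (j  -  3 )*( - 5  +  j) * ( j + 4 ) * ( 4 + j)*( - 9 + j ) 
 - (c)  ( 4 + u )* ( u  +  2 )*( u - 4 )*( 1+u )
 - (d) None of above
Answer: b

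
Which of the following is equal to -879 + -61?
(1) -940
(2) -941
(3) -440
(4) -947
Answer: 1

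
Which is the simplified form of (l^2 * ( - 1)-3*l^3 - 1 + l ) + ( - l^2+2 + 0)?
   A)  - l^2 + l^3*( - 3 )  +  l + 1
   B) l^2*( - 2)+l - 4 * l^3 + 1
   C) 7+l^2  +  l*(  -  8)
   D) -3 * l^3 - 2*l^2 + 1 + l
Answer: D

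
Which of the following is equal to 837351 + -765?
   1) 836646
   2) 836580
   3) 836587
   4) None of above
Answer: 4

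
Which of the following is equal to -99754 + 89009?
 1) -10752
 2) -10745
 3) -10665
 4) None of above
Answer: 2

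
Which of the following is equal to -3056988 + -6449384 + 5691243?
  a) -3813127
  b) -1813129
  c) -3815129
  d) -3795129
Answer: c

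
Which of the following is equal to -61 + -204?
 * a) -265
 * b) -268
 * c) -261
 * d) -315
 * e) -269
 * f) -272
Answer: a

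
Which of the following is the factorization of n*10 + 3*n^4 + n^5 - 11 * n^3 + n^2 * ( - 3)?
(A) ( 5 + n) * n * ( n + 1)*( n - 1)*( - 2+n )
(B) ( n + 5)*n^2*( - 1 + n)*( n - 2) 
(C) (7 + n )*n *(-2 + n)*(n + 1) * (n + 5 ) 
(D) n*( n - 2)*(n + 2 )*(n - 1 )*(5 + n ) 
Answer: A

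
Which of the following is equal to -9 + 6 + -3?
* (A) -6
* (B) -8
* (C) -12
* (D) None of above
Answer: A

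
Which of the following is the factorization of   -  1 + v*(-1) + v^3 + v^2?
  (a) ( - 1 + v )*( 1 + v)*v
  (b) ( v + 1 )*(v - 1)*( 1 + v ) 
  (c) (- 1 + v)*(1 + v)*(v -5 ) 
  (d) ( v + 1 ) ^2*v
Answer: b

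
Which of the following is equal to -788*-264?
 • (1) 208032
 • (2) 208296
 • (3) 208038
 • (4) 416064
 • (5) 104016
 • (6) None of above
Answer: 1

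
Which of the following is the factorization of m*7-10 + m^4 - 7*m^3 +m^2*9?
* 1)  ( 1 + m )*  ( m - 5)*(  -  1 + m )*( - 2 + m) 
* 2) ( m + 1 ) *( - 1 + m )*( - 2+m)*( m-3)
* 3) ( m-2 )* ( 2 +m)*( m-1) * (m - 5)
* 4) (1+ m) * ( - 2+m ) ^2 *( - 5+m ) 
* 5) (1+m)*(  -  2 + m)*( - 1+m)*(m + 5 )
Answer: 1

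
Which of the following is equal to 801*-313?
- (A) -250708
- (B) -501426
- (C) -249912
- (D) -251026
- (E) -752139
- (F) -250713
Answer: F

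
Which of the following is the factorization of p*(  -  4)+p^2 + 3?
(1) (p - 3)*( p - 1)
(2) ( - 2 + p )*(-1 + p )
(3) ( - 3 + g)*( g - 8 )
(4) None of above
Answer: 1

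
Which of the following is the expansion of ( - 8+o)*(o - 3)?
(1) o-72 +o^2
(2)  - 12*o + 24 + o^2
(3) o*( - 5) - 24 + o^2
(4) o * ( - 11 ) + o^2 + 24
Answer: 4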